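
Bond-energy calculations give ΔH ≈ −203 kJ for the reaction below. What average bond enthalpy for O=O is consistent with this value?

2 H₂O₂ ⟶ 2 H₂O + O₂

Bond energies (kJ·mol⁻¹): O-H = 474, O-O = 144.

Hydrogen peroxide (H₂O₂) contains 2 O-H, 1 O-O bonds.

D(O=O) ≈ 491 kJ/mol

Let D be the O=O bond energy.
Σ(broken) = 4×474 + 2×144 = 2184
Σ(formed) = 4×474 + 1×D = 1896 + D
ΔH = Σ(broken) − Σ(formed) = (2184) − (1896 + D) = +288 − D
Setting this equal to −203 kJ gives D = 491 kJ/mol.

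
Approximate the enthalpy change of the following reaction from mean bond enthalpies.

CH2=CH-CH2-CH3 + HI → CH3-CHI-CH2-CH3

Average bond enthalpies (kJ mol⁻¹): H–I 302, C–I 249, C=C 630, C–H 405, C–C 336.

ΔH ≈ −58 kJ

Bonds broken (reactants):
  C–C: 2 × 336 = 672
  C–H: 8 × 405 = 3240
  C=C: 1 × 630 = 630
  H–I: 1 × 302 = 302
  Σ(broken) = 4844 kJ
Bonds formed (products):
  C–C: 3 × 336 = 1008
  C–H: 9 × 405 = 3645
  C–I: 1 × 249 = 249
  Σ(formed) = 4902 kJ
ΔH = Σ(broken) − Σ(formed) = 4844 − 4902 = −58 kJ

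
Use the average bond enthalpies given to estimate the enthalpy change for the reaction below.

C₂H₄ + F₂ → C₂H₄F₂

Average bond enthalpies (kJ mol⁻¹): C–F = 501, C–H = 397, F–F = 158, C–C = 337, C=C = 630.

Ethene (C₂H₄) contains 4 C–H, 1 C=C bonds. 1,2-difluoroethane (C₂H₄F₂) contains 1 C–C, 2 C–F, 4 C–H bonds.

Bonds broken (reactants):
  C–H: 4 × 397 = 1588
  C=C: 1 × 630 = 630
  F–F: 1 × 158 = 158
  Σ(broken) = 2376 kJ
Bonds formed (products):
  C–C: 1 × 337 = 337
  C–F: 2 × 501 = 1002
  C–H: 4 × 397 = 1588
  Σ(formed) = 2927 kJ
ΔH = Σ(broken) − Σ(formed) = 2376 − 2927 = −551 kJ

ΔH ≈ −551 kJ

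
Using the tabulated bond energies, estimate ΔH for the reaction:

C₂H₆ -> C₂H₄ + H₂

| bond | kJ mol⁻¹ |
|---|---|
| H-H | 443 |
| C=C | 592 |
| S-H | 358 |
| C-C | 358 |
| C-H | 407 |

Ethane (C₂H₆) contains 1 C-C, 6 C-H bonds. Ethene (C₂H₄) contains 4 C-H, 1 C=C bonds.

ΔH ≈ +137 kJ

Bonds broken (reactants):
  C-C: 1 × 358 = 358
  C-H: 6 × 407 = 2442
  Σ(broken) = 2800 kJ
Bonds formed (products):
  C-H: 4 × 407 = 1628
  C=C: 1 × 592 = 592
  H-H: 1 × 443 = 443
  Σ(formed) = 2663 kJ
ΔH = Σ(broken) − Σ(formed) = 2800 − 2663 = +137 kJ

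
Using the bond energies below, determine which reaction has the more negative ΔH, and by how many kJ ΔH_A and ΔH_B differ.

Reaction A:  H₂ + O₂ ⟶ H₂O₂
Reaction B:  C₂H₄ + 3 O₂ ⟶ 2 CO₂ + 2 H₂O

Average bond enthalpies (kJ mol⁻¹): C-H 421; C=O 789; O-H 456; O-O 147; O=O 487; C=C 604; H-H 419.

Reaction A:
  Bonds broken (reactants):
    H-H: 1 × 419 = 419
    O=O: 1 × 487 = 487
    Σ(broken) = 906 kJ
  Bonds formed (products):
    O-H: 2 × 456 = 912
    O-O: 1 × 147 = 147
    Σ(formed) = 1059 kJ
  ΔH_A = 906 − 1059 = −153 kJ
Reaction B:
  Bonds broken (reactants):
    C-H: 4 × 421 = 1684
    C=C: 1 × 604 = 604
    O=O: 3 × 487 = 1461
    Σ(broken) = 3749 kJ
  Bonds formed (products):
    C=O: 4 × 789 = 3156
    O-H: 4 × 456 = 1824
    Σ(formed) = 4980 kJ
  ΔH_B = 3749 − 4980 = −1231 kJ
ΔH_A − ΔH_B = +1078 kJ, so reaction B has the more negative ΔH; |ΔH_A − ΔH_B| = 1078 kJ.

Reaction B, by 1078 kJ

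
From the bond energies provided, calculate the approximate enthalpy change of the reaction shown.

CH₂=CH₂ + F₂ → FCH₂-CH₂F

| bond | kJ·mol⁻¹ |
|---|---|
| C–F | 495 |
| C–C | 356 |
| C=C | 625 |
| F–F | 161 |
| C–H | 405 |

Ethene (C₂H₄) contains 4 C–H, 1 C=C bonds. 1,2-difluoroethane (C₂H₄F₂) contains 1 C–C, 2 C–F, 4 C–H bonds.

ΔH ≈ −560 kJ

Bonds broken (reactants):
  C–H: 4 × 405 = 1620
  C=C: 1 × 625 = 625
  F–F: 1 × 161 = 161
  Σ(broken) = 2406 kJ
Bonds formed (products):
  C–C: 1 × 356 = 356
  C–F: 2 × 495 = 990
  C–H: 4 × 405 = 1620
  Σ(formed) = 2966 kJ
ΔH = Σ(broken) − Σ(formed) = 2406 − 2966 = −560 kJ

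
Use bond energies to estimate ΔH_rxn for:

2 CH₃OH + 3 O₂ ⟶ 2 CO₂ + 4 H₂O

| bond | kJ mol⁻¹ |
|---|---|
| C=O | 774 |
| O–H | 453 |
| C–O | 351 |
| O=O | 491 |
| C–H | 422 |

Bonds broken (reactants):
  C–H: 6 × 422 = 2532
  C–O: 2 × 351 = 702
  O–H: 2 × 453 = 906
  O=O: 3 × 491 = 1473
  Σ(broken) = 5613 kJ
Bonds formed (products):
  C=O: 4 × 774 = 3096
  O–H: 8 × 453 = 3624
  Σ(formed) = 6720 kJ
ΔH = Σ(broken) − Σ(formed) = 5613 − 6720 = −1107 kJ

ΔH ≈ −1107 kJ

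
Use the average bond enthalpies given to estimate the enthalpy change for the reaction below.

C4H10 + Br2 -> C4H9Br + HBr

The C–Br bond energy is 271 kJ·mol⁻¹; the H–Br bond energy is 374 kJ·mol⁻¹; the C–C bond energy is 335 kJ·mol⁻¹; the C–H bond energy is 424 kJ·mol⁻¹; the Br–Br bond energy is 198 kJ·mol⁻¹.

ΔH ≈ −23 kJ

Bonds broken (reactants):
  Br–Br: 1 × 198 = 198
  C–C: 3 × 335 = 1005
  C–H: 10 × 424 = 4240
  Σ(broken) = 5443 kJ
Bonds formed (products):
  C–Br: 1 × 271 = 271
  C–C: 3 × 335 = 1005
  C–H: 9 × 424 = 3816
  H–Br: 1 × 374 = 374
  Σ(formed) = 5466 kJ
ΔH = Σ(broken) − Σ(formed) = 5443 − 5466 = −23 kJ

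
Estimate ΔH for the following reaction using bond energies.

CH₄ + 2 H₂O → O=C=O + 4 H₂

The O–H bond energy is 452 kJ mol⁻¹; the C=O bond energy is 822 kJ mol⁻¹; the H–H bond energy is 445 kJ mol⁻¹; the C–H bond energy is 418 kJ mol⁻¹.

Bonds broken (reactants):
  C–H: 4 × 418 = 1672
  O–H: 4 × 452 = 1808
  Σ(broken) = 3480 kJ
Bonds formed (products):
  C=O: 2 × 822 = 1644
  H–H: 4 × 445 = 1780
  Σ(formed) = 3424 kJ
ΔH = Σ(broken) − Σ(formed) = 3480 − 3424 = +56 kJ

ΔH ≈ +56 kJ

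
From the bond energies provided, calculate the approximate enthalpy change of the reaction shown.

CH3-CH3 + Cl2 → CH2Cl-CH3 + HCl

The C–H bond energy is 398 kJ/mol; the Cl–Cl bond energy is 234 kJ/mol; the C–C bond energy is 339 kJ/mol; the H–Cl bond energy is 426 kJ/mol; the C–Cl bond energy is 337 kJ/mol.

ΔH ≈ −131 kJ

Bonds broken (reactants):
  C–C: 1 × 339 = 339
  C–H: 6 × 398 = 2388
  Cl–Cl: 1 × 234 = 234
  Σ(broken) = 2961 kJ
Bonds formed (products):
  C–C: 1 × 339 = 339
  C–Cl: 1 × 337 = 337
  C–H: 5 × 398 = 1990
  H–Cl: 1 × 426 = 426
  Σ(formed) = 3092 kJ
ΔH = Σ(broken) − Σ(formed) = 2961 − 3092 = −131 kJ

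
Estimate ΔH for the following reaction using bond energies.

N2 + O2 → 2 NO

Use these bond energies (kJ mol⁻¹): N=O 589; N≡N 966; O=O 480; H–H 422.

Bonds broken (reactants):
  N≡N: 1 × 966 = 966
  O=O: 1 × 480 = 480
  Σ(broken) = 1446 kJ
Bonds formed (products):
  N=O: 2 × 589 = 1178
  Σ(formed) = 1178 kJ
ΔH = Σ(broken) − Σ(formed) = 1446 − 1178 = +268 kJ

ΔH ≈ +268 kJ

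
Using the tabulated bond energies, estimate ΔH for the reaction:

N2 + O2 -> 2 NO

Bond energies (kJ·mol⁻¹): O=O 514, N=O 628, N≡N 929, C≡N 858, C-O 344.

ΔH ≈ +187 kJ

Bonds broken (reactants):
  N≡N: 1 × 929 = 929
  O=O: 1 × 514 = 514
  Σ(broken) = 1443 kJ
Bonds formed (products):
  N=O: 2 × 628 = 1256
  Σ(formed) = 1256 kJ
ΔH = Σ(broken) − Σ(formed) = 1443 − 1256 = +187 kJ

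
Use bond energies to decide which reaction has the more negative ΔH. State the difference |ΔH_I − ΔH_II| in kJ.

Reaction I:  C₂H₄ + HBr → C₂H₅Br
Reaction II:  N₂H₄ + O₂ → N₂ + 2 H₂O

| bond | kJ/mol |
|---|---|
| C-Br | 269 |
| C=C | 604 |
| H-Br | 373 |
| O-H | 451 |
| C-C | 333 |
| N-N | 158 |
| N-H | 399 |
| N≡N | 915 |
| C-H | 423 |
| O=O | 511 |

Reaction I:
  Bonds broken (reactants):
    C-H: 4 × 423 = 1692
    C=C: 1 × 604 = 604
    H-Br: 1 × 373 = 373
    Σ(broken) = 2669 kJ
  Bonds formed (products):
    C-Br: 1 × 269 = 269
    C-C: 1 × 333 = 333
    C-H: 5 × 423 = 2115
    Σ(formed) = 2717 kJ
  ΔH_I = 2669 − 2717 = −48 kJ
Reaction II:
  Bonds broken (reactants):
    N-H: 4 × 399 = 1596
    N-N: 1 × 158 = 158
    O=O: 1 × 511 = 511
    Σ(broken) = 2265 kJ
  Bonds formed (products):
    N≡N: 1 × 915 = 915
    O-H: 4 × 451 = 1804
    Σ(formed) = 2719 kJ
  ΔH_II = 2265 − 2719 = −454 kJ
ΔH_I − ΔH_II = +406 kJ, so reaction II has the more negative ΔH; |ΔH_I − ΔH_II| = 406 kJ.

Reaction II, by 406 kJ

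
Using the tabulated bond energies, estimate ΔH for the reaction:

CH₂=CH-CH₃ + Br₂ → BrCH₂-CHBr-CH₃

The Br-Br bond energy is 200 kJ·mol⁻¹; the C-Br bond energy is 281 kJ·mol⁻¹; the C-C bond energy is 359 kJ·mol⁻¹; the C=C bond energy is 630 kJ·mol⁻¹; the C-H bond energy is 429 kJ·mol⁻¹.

Bonds broken (reactants):
  Br-Br: 1 × 200 = 200
  C-C: 1 × 359 = 359
  C-H: 6 × 429 = 2574
  C=C: 1 × 630 = 630
  Σ(broken) = 3763 kJ
Bonds formed (products):
  C-Br: 2 × 281 = 562
  C-C: 2 × 359 = 718
  C-H: 6 × 429 = 2574
  Σ(formed) = 3854 kJ
ΔH = Σ(broken) − Σ(formed) = 3763 − 3854 = −91 kJ

ΔH ≈ −91 kJ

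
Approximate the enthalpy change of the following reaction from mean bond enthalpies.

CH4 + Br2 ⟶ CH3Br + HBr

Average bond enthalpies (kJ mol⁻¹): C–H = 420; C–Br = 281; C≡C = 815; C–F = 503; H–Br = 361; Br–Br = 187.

Bonds broken (reactants):
  Br–Br: 1 × 187 = 187
  C–H: 4 × 420 = 1680
  Σ(broken) = 1867 kJ
Bonds formed (products):
  C–Br: 1 × 281 = 281
  C–H: 3 × 420 = 1260
  H–Br: 1 × 361 = 361
  Σ(formed) = 1902 kJ
ΔH = Σ(broken) − Σ(formed) = 1867 − 1902 = −35 kJ

ΔH ≈ −35 kJ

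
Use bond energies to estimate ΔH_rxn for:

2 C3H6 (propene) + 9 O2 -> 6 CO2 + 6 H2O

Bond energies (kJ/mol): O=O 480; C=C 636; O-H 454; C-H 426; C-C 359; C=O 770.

ΔH ≈ −3266 kJ

Bonds broken (reactants):
  C-C: 2 × 359 = 718
  C-H: 12 × 426 = 5112
  C=C: 2 × 636 = 1272
  O=O: 9 × 480 = 4320
  Σ(broken) = 11422 kJ
Bonds formed (products):
  C=O: 12 × 770 = 9240
  O-H: 12 × 454 = 5448
  Σ(formed) = 14688 kJ
ΔH = Σ(broken) − Σ(formed) = 11422 − 14688 = −3266 kJ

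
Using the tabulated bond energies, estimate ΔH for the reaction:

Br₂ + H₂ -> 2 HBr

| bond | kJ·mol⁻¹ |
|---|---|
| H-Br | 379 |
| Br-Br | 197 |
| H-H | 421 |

Bonds broken (reactants):
  Br-Br: 1 × 197 = 197
  H-H: 1 × 421 = 421
  Σ(broken) = 618 kJ
Bonds formed (products):
  H-Br: 2 × 379 = 758
  Σ(formed) = 758 kJ
ΔH = Σ(broken) − Σ(formed) = 618 − 758 = −140 kJ

ΔH ≈ −140 kJ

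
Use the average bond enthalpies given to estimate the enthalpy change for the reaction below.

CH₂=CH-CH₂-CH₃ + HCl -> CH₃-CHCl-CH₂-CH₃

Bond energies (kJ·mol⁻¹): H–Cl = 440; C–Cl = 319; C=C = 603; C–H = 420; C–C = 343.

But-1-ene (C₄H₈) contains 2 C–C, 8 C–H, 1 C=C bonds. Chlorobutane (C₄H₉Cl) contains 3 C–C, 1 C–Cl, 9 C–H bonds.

Bonds broken (reactants):
  C–C: 2 × 343 = 686
  C–H: 8 × 420 = 3360
  C=C: 1 × 603 = 603
  H–Cl: 1 × 440 = 440
  Σ(broken) = 5089 kJ
Bonds formed (products):
  C–C: 3 × 343 = 1029
  C–Cl: 1 × 319 = 319
  C–H: 9 × 420 = 3780
  Σ(formed) = 5128 kJ
ΔH = Σ(broken) − Σ(formed) = 5089 − 5128 = −39 kJ

ΔH ≈ −39 kJ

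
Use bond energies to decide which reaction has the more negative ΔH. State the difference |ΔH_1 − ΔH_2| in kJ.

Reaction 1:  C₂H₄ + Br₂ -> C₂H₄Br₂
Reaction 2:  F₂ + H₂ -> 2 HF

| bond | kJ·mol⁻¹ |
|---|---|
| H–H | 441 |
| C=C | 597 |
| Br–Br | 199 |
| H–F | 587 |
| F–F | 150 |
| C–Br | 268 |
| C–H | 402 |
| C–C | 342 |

Reaction 1:
  Bonds broken (reactants):
    Br–Br: 1 × 199 = 199
    C–H: 4 × 402 = 1608
    C=C: 1 × 597 = 597
    Σ(broken) = 2404 kJ
  Bonds formed (products):
    C–Br: 2 × 268 = 536
    C–C: 1 × 342 = 342
    C–H: 4 × 402 = 1608
    Σ(formed) = 2486 kJ
  ΔH_1 = 2404 − 2486 = −82 kJ
Reaction 2:
  Bonds broken (reactants):
    F–F: 1 × 150 = 150
    H–H: 1 × 441 = 441
    Σ(broken) = 591 kJ
  Bonds formed (products):
    H–F: 2 × 587 = 1174
    Σ(formed) = 1174 kJ
  ΔH_2 = 591 − 1174 = −583 kJ
ΔH_1 − ΔH_2 = +501 kJ, so reaction 2 has the more negative ΔH; |ΔH_1 − ΔH_2| = 501 kJ.

Reaction 2, by 501 kJ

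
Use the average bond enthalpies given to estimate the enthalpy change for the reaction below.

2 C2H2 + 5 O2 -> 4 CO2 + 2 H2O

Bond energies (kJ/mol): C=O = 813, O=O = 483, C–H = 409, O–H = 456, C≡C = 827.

Bonds broken (reactants):
  C≡C: 2 × 827 = 1654
  C–H: 4 × 409 = 1636
  O=O: 5 × 483 = 2415
  Σ(broken) = 5705 kJ
Bonds formed (products):
  C=O: 8 × 813 = 6504
  O–H: 4 × 456 = 1824
  Σ(formed) = 8328 kJ
ΔH = Σ(broken) − Σ(formed) = 5705 − 8328 = −2623 kJ

ΔH ≈ −2623 kJ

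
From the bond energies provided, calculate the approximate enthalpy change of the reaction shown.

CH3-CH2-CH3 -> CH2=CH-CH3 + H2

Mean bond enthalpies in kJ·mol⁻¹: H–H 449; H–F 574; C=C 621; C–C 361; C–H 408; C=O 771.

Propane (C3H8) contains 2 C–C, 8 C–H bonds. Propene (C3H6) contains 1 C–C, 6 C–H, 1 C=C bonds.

ΔH ≈ +107 kJ

Bonds broken (reactants):
  C–C: 2 × 361 = 722
  C–H: 8 × 408 = 3264
  Σ(broken) = 3986 kJ
Bonds formed (products):
  C–C: 1 × 361 = 361
  C–H: 6 × 408 = 2448
  C=C: 1 × 621 = 621
  H–H: 1 × 449 = 449
  Σ(formed) = 3879 kJ
ΔH = Σ(broken) − Σ(formed) = 3986 − 3879 = +107 kJ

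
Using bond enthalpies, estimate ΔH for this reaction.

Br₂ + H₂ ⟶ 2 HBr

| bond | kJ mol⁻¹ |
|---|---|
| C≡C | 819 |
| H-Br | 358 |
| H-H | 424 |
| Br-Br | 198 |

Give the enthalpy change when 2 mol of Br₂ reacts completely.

ΔH = −188 kJ

Bonds broken (reactants):
  Br-Br: 1 × 198 = 198
  H-H: 1 × 424 = 424
  Σ(broken) = 622 kJ
Bonds formed (products):
  H-Br: 2 × 358 = 716
  Σ(formed) = 716 kJ
ΔH = Σ(broken) − Σ(formed) = 622 − 716 = −94 kJ
For 2× the reaction as written: 2 × (−94) = −188 kJ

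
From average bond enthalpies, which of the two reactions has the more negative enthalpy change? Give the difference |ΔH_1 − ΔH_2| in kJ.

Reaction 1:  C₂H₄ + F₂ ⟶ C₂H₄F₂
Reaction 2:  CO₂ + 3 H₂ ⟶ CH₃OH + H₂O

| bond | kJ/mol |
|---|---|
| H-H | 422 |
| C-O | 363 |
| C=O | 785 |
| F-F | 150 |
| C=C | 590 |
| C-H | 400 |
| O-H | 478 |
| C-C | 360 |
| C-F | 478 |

Reaction 1:
  Bonds broken (reactants):
    C-H: 4 × 400 = 1600
    C=C: 1 × 590 = 590
    F-F: 1 × 150 = 150
    Σ(broken) = 2340 kJ
  Bonds formed (products):
    C-C: 1 × 360 = 360
    C-F: 2 × 478 = 956
    C-H: 4 × 400 = 1600
    Σ(formed) = 2916 kJ
  ΔH_1 = 2340 − 2916 = −576 kJ
Reaction 2:
  Bonds broken (reactants):
    C=O: 2 × 785 = 1570
    H-H: 3 × 422 = 1266
    Σ(broken) = 2836 kJ
  Bonds formed (products):
    C-H: 3 × 400 = 1200
    C-O: 1 × 363 = 363
    O-H: 3 × 478 = 1434
    Σ(formed) = 2997 kJ
  ΔH_2 = 2836 − 2997 = −161 kJ
ΔH_1 − ΔH_2 = −415 kJ, so reaction 1 has the more negative ΔH; |ΔH_1 − ΔH_2| = 415 kJ.

Reaction 1, by 415 kJ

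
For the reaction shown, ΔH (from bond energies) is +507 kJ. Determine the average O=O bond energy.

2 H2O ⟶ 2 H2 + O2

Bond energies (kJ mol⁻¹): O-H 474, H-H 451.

Let D be the O=O bond energy.
Σ(broken) = 4×474 = 1896
Σ(formed) = 2×451 + 1×D = 902 + D
ΔH = Σ(broken) − Σ(formed) = (1896) − (902 + D) = +994 − D
Setting this equal to +507 kJ gives D = 487 kJ/mol.

D(O=O) ≈ 487 kJ/mol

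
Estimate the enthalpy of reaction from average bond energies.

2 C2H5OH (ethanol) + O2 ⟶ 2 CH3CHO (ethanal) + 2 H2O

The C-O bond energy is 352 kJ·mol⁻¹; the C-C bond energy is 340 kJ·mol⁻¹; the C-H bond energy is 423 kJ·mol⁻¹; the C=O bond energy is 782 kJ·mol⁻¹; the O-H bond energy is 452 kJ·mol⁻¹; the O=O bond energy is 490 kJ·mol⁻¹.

Bonds broken (reactants):
  C-C: 2 × 340 = 680
  C-H: 10 × 423 = 4230
  C-O: 2 × 352 = 704
  O-H: 2 × 452 = 904
  O=O: 1 × 490 = 490
  Σ(broken) = 7008 kJ
Bonds formed (products):
  C-C: 2 × 340 = 680
  C-H: 8 × 423 = 3384
  C=O: 2 × 782 = 1564
  O-H: 4 × 452 = 1808
  Σ(formed) = 7436 kJ
ΔH = Σ(broken) − Σ(formed) = 7008 − 7436 = −428 kJ

ΔH ≈ −428 kJ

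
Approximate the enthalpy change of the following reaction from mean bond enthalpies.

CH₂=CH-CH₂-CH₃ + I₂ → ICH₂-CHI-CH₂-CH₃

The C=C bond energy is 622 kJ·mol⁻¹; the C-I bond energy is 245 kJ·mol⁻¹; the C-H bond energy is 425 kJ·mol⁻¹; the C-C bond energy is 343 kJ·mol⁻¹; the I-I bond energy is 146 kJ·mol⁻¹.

Bonds broken (reactants):
  C-C: 2 × 343 = 686
  C-H: 8 × 425 = 3400
  C=C: 1 × 622 = 622
  I-I: 1 × 146 = 146
  Σ(broken) = 4854 kJ
Bonds formed (products):
  C-C: 3 × 343 = 1029
  C-H: 8 × 425 = 3400
  C-I: 2 × 245 = 490
  Σ(formed) = 4919 kJ
ΔH = Σ(broken) − Σ(formed) = 4854 − 4919 = −65 kJ

ΔH ≈ −65 kJ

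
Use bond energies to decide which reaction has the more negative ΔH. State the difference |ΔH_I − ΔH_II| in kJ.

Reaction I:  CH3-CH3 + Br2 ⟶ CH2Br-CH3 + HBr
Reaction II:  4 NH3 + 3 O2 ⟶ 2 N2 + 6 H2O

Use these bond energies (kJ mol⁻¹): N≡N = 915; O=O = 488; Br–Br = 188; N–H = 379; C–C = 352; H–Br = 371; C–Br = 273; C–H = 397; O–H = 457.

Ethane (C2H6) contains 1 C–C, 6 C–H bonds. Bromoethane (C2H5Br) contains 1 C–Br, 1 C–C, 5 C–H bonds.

Reaction I:
  Bonds broken (reactants):
    Br–Br: 1 × 188 = 188
    C–C: 1 × 352 = 352
    C–H: 6 × 397 = 2382
    Σ(broken) = 2922 kJ
  Bonds formed (products):
    C–Br: 1 × 273 = 273
    C–C: 1 × 352 = 352
    C–H: 5 × 397 = 1985
    H–Br: 1 × 371 = 371
    Σ(formed) = 2981 kJ
  ΔH_I = 2922 − 2981 = −59 kJ
Reaction II:
  Bonds broken (reactants):
    N–H: 12 × 379 = 4548
    O=O: 3 × 488 = 1464
    Σ(broken) = 6012 kJ
  Bonds formed (products):
    N≡N: 2 × 915 = 1830
    O–H: 12 × 457 = 5484
    Σ(formed) = 7314 kJ
  ΔH_II = 6012 − 7314 = −1302 kJ
ΔH_I − ΔH_II = +1243 kJ, so reaction II has the more negative ΔH; |ΔH_I − ΔH_II| = 1243 kJ.

Reaction II, by 1243 kJ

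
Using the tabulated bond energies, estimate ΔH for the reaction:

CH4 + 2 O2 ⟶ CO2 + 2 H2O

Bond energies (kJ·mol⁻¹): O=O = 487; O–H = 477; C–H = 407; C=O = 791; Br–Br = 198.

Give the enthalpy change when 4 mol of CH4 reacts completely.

Bonds broken (reactants):
  C–H: 4 × 407 = 1628
  O=O: 2 × 487 = 974
  Σ(broken) = 2602 kJ
Bonds formed (products):
  C=O: 2 × 791 = 1582
  O–H: 4 × 477 = 1908
  Σ(formed) = 3490 kJ
ΔH = Σ(broken) − Σ(formed) = 2602 − 3490 = −888 kJ
For 4× the reaction as written: 4 × (−888) = −3552 kJ

ΔH = −3552 kJ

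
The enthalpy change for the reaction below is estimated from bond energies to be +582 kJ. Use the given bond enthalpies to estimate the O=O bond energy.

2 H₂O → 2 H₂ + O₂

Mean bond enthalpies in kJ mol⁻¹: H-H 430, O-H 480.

D(O=O) ≈ 478 kJ/mol

Let D be the O=O bond energy.
Σ(broken) = 4×480 = 1920
Σ(formed) = 2×430 + 1×D = 860 + D
ΔH = Σ(broken) − Σ(formed) = (1920) − (860 + D) = +1060 − D
Setting this equal to +582 kJ gives D = 478 kJ/mol.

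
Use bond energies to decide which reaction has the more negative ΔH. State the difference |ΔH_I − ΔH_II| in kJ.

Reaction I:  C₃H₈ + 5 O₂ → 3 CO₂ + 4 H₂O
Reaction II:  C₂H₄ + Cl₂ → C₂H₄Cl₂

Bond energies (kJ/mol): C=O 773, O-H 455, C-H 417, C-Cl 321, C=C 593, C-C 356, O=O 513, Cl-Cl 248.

Reaction I, by 1508 kJ

Reaction I:
  Bonds broken (reactants):
    C-C: 2 × 356 = 712
    C-H: 8 × 417 = 3336
    O=O: 5 × 513 = 2565
    Σ(broken) = 6613 kJ
  Bonds formed (products):
    C=O: 6 × 773 = 4638
    O-H: 8 × 455 = 3640
    Σ(formed) = 8278 kJ
  ΔH_I = 6613 − 8278 = −1665 kJ
Reaction II:
  Bonds broken (reactants):
    C-H: 4 × 417 = 1668
    C=C: 1 × 593 = 593
    Cl-Cl: 1 × 248 = 248
    Σ(broken) = 2509 kJ
  Bonds formed (products):
    C-C: 1 × 356 = 356
    C-Cl: 2 × 321 = 642
    C-H: 4 × 417 = 1668
    Σ(formed) = 2666 kJ
  ΔH_II = 2509 − 2666 = −157 kJ
ΔH_I − ΔH_II = −1508 kJ, so reaction I has the more negative ΔH; |ΔH_I − ΔH_II| = 1508 kJ.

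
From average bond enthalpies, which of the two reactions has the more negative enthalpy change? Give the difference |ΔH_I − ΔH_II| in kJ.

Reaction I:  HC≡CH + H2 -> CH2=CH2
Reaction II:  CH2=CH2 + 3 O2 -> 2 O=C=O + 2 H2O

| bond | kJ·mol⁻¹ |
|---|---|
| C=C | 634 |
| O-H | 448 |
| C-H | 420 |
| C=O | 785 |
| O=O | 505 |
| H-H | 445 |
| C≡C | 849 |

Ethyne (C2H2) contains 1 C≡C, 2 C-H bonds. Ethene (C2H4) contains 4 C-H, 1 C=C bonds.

Reaction I:
  Bonds broken (reactants):
    C≡C: 1 × 849 = 849
    C-H: 2 × 420 = 840
    H-H: 1 × 445 = 445
    Σ(broken) = 2134 kJ
  Bonds formed (products):
    C-H: 4 × 420 = 1680
    C=C: 1 × 634 = 634
    Σ(formed) = 2314 kJ
  ΔH_I = 2134 − 2314 = −180 kJ
Reaction II:
  Bonds broken (reactants):
    C-H: 4 × 420 = 1680
    C=C: 1 × 634 = 634
    O=O: 3 × 505 = 1515
    Σ(broken) = 3829 kJ
  Bonds formed (products):
    C=O: 4 × 785 = 3140
    O-H: 4 × 448 = 1792
    Σ(formed) = 4932 kJ
  ΔH_II = 3829 − 4932 = −1103 kJ
ΔH_I − ΔH_II = +923 kJ, so reaction II has the more negative ΔH; |ΔH_I − ΔH_II| = 923 kJ.

Reaction II, by 923 kJ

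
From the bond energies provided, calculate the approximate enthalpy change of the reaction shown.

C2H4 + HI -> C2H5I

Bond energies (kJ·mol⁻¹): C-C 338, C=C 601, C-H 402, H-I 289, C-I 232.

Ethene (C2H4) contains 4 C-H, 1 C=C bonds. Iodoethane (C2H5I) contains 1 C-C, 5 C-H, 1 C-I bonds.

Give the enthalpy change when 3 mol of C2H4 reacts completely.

Bonds broken (reactants):
  C-H: 4 × 402 = 1608
  C=C: 1 × 601 = 601
  H-I: 1 × 289 = 289
  Σ(broken) = 2498 kJ
Bonds formed (products):
  C-C: 1 × 338 = 338
  C-H: 5 × 402 = 2010
  C-I: 1 × 232 = 232
  Σ(formed) = 2580 kJ
ΔH = Σ(broken) − Σ(formed) = 2498 − 2580 = −82 kJ
For 3× the reaction as written: 3 × (−82) = −246 kJ

ΔH = −246 kJ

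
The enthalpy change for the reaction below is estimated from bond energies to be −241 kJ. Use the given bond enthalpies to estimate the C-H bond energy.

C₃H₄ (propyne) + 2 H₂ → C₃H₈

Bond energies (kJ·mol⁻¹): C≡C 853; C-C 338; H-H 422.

Let D be the C-H bond energy.
Σ(broken) = 1×853 + 1×338 + 4×D + 2×422 = 2035 + 4D
Σ(formed) = 2×338 + 8×D = 676 + 8D
ΔH = Σ(broken) − Σ(formed) = (2035 + 4D) − (676 + 8D) = +1359 − 4D
Setting this equal to −241 kJ gives 4D = 1600, so D = 400 kJ/mol.

D(C-H) ≈ 400 kJ/mol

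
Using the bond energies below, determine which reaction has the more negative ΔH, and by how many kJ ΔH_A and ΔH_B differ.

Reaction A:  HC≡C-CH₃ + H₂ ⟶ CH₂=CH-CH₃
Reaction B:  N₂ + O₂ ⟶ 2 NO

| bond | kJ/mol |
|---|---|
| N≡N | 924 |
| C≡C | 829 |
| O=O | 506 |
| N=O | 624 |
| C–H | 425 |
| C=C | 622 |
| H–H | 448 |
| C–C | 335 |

Reaction A, by 377 kJ

Reaction A:
  Bonds broken (reactants):
    C≡C: 1 × 829 = 829
    C–C: 1 × 335 = 335
    C–H: 4 × 425 = 1700
    H–H: 1 × 448 = 448
    Σ(broken) = 3312 kJ
  Bonds formed (products):
    C–C: 1 × 335 = 335
    C–H: 6 × 425 = 2550
    C=C: 1 × 622 = 622
    Σ(formed) = 3507 kJ
  ΔH_A = 3312 − 3507 = −195 kJ
Reaction B:
  Bonds broken (reactants):
    N≡N: 1 × 924 = 924
    O=O: 1 × 506 = 506
    Σ(broken) = 1430 kJ
  Bonds formed (products):
    N=O: 2 × 624 = 1248
    Σ(formed) = 1248 kJ
  ΔH_B = 1430 − 1248 = +182 kJ
ΔH_A − ΔH_B = −377 kJ, so reaction A has the more negative ΔH; |ΔH_A − ΔH_B| = 377 kJ.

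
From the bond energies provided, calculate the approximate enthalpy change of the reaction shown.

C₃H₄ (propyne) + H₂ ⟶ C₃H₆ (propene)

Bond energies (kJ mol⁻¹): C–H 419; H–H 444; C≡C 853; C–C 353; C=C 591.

Bonds broken (reactants):
  C≡C: 1 × 853 = 853
  C–C: 1 × 353 = 353
  C–H: 4 × 419 = 1676
  H–H: 1 × 444 = 444
  Σ(broken) = 3326 kJ
Bonds formed (products):
  C–C: 1 × 353 = 353
  C–H: 6 × 419 = 2514
  C=C: 1 × 591 = 591
  Σ(formed) = 3458 kJ
ΔH = Σ(broken) − Σ(formed) = 3326 − 3458 = −132 kJ

ΔH ≈ −132 kJ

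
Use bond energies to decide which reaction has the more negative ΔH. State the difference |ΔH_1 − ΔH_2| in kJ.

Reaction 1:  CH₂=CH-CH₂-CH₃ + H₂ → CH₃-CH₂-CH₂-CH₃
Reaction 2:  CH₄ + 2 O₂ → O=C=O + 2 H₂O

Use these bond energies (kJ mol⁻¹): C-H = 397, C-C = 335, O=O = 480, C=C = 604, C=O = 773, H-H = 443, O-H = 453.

Reaction 2, by 728 kJ

Reaction 1:
  Bonds broken (reactants):
    C-C: 2 × 335 = 670
    C-H: 8 × 397 = 3176
    C=C: 1 × 604 = 604
    H-H: 1 × 443 = 443
    Σ(broken) = 4893 kJ
  Bonds formed (products):
    C-C: 3 × 335 = 1005
    C-H: 10 × 397 = 3970
    Σ(formed) = 4975 kJ
  ΔH_1 = 4893 − 4975 = −82 kJ
Reaction 2:
  Bonds broken (reactants):
    C-H: 4 × 397 = 1588
    O=O: 2 × 480 = 960
    Σ(broken) = 2548 kJ
  Bonds formed (products):
    C=O: 2 × 773 = 1546
    O-H: 4 × 453 = 1812
    Σ(formed) = 3358 kJ
  ΔH_2 = 2548 − 3358 = −810 kJ
ΔH_1 − ΔH_2 = +728 kJ, so reaction 2 has the more negative ΔH; |ΔH_1 − ΔH_2| = 728 kJ.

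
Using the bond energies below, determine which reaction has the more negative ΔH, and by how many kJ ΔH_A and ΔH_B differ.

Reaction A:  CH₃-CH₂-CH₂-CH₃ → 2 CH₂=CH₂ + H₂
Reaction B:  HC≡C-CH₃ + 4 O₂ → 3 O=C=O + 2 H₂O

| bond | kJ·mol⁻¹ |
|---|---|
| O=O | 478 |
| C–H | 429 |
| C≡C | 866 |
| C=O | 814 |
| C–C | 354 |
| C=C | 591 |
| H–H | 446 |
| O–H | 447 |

Reaction B, by 2116 kJ

Reaction A:
  Bonds broken (reactants):
    C–C: 3 × 354 = 1062
    C–H: 10 × 429 = 4290
    Σ(broken) = 5352 kJ
  Bonds formed (products):
    C–H: 8 × 429 = 3432
    C=C: 2 × 591 = 1182
    H–H: 1 × 446 = 446
    Σ(formed) = 5060 kJ
  ΔH_A = 5352 − 5060 = +292 kJ
Reaction B:
  Bonds broken (reactants):
    C≡C: 1 × 866 = 866
    C–C: 1 × 354 = 354
    C–H: 4 × 429 = 1716
    O=O: 4 × 478 = 1912
    Σ(broken) = 4848 kJ
  Bonds formed (products):
    C=O: 6 × 814 = 4884
    O–H: 4 × 447 = 1788
    Σ(formed) = 6672 kJ
  ΔH_B = 4848 − 6672 = −1824 kJ
ΔH_A − ΔH_B = +2116 kJ, so reaction B has the more negative ΔH; |ΔH_A − ΔH_B| = 2116 kJ.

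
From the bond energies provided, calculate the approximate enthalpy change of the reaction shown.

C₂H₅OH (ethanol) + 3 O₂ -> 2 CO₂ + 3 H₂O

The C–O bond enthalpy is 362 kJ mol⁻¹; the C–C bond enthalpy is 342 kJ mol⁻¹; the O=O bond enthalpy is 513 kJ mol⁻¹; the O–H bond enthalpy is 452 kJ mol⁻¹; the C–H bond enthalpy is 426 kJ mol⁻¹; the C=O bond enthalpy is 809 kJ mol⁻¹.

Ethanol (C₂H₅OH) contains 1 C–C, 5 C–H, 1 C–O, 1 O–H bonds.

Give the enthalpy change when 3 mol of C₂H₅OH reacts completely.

ΔH = −3369 kJ

Bonds broken (reactants):
  C–C: 1 × 342 = 342
  C–H: 5 × 426 = 2130
  C–O: 1 × 362 = 362
  O–H: 1 × 452 = 452
  O=O: 3 × 513 = 1539
  Σ(broken) = 4825 kJ
Bonds formed (products):
  C=O: 4 × 809 = 3236
  O–H: 6 × 452 = 2712
  Σ(formed) = 5948 kJ
ΔH = Σ(broken) − Σ(formed) = 4825 − 5948 = −1123 kJ
For 3× the reaction as written: 3 × (−1123) = −3369 kJ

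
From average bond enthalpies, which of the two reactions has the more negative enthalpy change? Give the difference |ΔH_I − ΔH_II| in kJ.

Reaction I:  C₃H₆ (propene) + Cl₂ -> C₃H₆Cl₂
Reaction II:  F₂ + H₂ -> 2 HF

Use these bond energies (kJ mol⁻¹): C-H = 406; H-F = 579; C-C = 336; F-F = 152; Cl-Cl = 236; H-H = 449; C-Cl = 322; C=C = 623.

Reaction I:
  Bonds broken (reactants):
    C-C: 1 × 336 = 336
    C-H: 6 × 406 = 2436
    C=C: 1 × 623 = 623
    Cl-Cl: 1 × 236 = 236
    Σ(broken) = 3631 kJ
  Bonds formed (products):
    C-C: 2 × 336 = 672
    C-Cl: 2 × 322 = 644
    C-H: 6 × 406 = 2436
    Σ(formed) = 3752 kJ
  ΔH_I = 3631 − 3752 = −121 kJ
Reaction II:
  Bonds broken (reactants):
    F-F: 1 × 152 = 152
    H-H: 1 × 449 = 449
    Σ(broken) = 601 kJ
  Bonds formed (products):
    H-F: 2 × 579 = 1158
    Σ(formed) = 1158 kJ
  ΔH_II = 601 − 1158 = −557 kJ
ΔH_I − ΔH_II = +436 kJ, so reaction II has the more negative ΔH; |ΔH_I − ΔH_II| = 436 kJ.

Reaction II, by 436 kJ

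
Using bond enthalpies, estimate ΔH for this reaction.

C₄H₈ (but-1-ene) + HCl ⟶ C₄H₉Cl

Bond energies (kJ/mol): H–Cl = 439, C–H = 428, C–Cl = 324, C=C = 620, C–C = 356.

Bonds broken (reactants):
  C–C: 2 × 356 = 712
  C–H: 8 × 428 = 3424
  C=C: 1 × 620 = 620
  H–Cl: 1 × 439 = 439
  Σ(broken) = 5195 kJ
Bonds formed (products):
  C–C: 3 × 356 = 1068
  C–Cl: 1 × 324 = 324
  C–H: 9 × 428 = 3852
  Σ(formed) = 5244 kJ
ΔH = Σ(broken) − Σ(formed) = 5195 − 5244 = −49 kJ

ΔH ≈ −49 kJ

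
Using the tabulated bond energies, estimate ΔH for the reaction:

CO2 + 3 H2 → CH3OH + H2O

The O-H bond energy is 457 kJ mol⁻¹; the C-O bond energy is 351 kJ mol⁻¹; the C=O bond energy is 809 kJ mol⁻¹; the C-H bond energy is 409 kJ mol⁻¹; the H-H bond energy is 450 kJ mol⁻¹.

Bonds broken (reactants):
  C=O: 2 × 809 = 1618
  H-H: 3 × 450 = 1350
  Σ(broken) = 2968 kJ
Bonds formed (products):
  C-H: 3 × 409 = 1227
  C-O: 1 × 351 = 351
  O-H: 3 × 457 = 1371
  Σ(formed) = 2949 kJ
ΔH = Σ(broken) − Σ(formed) = 2968 − 2949 = +19 kJ

ΔH ≈ +19 kJ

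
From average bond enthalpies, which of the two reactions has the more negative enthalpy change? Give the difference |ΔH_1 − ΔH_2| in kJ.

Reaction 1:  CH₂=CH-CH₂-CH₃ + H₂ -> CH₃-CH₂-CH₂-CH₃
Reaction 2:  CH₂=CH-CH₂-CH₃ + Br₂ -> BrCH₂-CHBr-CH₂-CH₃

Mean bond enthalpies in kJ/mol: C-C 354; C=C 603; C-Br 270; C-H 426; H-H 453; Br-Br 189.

Reaction 1, by 48 kJ

Reaction 1:
  Bonds broken (reactants):
    C-C: 2 × 354 = 708
    C-H: 8 × 426 = 3408
    C=C: 1 × 603 = 603
    H-H: 1 × 453 = 453
    Σ(broken) = 5172 kJ
  Bonds formed (products):
    C-C: 3 × 354 = 1062
    C-H: 10 × 426 = 4260
    Σ(formed) = 5322 kJ
  ΔH_1 = 5172 − 5322 = −150 kJ
Reaction 2:
  Bonds broken (reactants):
    Br-Br: 1 × 189 = 189
    C-C: 2 × 354 = 708
    C-H: 8 × 426 = 3408
    C=C: 1 × 603 = 603
    Σ(broken) = 4908 kJ
  Bonds formed (products):
    C-Br: 2 × 270 = 540
    C-C: 3 × 354 = 1062
    C-H: 8 × 426 = 3408
    Σ(formed) = 5010 kJ
  ΔH_2 = 4908 − 5010 = −102 kJ
ΔH_1 − ΔH_2 = −48 kJ, so reaction 1 has the more negative ΔH; |ΔH_1 − ΔH_2| = 48 kJ.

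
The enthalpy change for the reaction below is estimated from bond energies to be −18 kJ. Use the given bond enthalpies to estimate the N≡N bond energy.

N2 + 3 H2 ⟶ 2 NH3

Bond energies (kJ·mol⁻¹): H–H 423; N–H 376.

D(N≡N) ≈ 969 kJ/mol

Let D be the N≡N bond energy.
Σ(broken) = 3×423 + 1×D = 1269 + D
Σ(formed) = 6×376 = 2256
ΔH = Σ(broken) − Σ(formed) = (1269 + D) − (2256) = −987 + D
Setting this equal to −18 kJ gives D = 969 kJ/mol.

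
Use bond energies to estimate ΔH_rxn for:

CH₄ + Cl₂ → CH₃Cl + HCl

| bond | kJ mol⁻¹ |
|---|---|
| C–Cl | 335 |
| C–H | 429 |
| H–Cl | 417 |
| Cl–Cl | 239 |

ΔH ≈ −84 kJ

Bonds broken (reactants):
  C–H: 4 × 429 = 1716
  Cl–Cl: 1 × 239 = 239
  Σ(broken) = 1955 kJ
Bonds formed (products):
  C–Cl: 1 × 335 = 335
  C–H: 3 × 429 = 1287
  H–Cl: 1 × 417 = 417
  Σ(formed) = 2039 kJ
ΔH = Σ(broken) − Σ(formed) = 1955 − 2039 = −84 kJ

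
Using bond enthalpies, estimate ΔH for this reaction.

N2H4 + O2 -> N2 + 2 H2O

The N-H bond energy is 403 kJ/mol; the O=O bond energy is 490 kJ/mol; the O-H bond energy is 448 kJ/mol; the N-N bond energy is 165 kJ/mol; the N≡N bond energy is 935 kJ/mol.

ΔH ≈ −460 kJ

Bonds broken (reactants):
  N-H: 4 × 403 = 1612
  N-N: 1 × 165 = 165
  O=O: 1 × 490 = 490
  Σ(broken) = 2267 kJ
Bonds formed (products):
  N≡N: 1 × 935 = 935
  O-H: 4 × 448 = 1792
  Σ(formed) = 2727 kJ
ΔH = Σ(broken) − Σ(formed) = 2267 − 2727 = −460 kJ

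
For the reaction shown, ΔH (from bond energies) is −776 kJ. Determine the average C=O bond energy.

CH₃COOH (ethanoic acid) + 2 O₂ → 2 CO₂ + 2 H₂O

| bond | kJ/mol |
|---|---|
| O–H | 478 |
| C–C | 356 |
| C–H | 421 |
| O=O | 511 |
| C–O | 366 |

Let D be the C=O bond energy.
Σ(broken) = 1×356 + 3×421 + 1×366 + 1×D + 1×478 + 2×511 = 3485 + D
Σ(formed) = 4×D + 4×478 = 1912 + 4D
ΔH = Σ(broken) − Σ(formed) = (3485 + D) − (1912 + 4D) = +1573 − 3D
Setting this equal to −776 kJ gives 3D = 2349, so D = 783 kJ/mol.

D(C=O) ≈ 783 kJ/mol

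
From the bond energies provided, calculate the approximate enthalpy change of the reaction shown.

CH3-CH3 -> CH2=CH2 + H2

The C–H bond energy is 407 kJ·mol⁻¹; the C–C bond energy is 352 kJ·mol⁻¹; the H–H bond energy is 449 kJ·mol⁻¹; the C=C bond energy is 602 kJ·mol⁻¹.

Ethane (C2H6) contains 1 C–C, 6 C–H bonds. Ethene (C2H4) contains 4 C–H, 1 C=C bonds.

ΔH ≈ +115 kJ

Bonds broken (reactants):
  C–C: 1 × 352 = 352
  C–H: 6 × 407 = 2442
  Σ(broken) = 2794 kJ
Bonds formed (products):
  C–H: 4 × 407 = 1628
  C=C: 1 × 602 = 602
  H–H: 1 × 449 = 449
  Σ(formed) = 2679 kJ
ΔH = Σ(broken) − Σ(formed) = 2794 − 2679 = +115 kJ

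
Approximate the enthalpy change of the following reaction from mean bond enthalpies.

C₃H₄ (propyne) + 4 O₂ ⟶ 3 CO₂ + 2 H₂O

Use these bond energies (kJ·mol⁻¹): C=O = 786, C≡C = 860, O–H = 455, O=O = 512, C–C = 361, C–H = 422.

ΔH ≈ −1579 kJ

Bonds broken (reactants):
  C≡C: 1 × 860 = 860
  C–C: 1 × 361 = 361
  C–H: 4 × 422 = 1688
  O=O: 4 × 512 = 2048
  Σ(broken) = 4957 kJ
Bonds formed (products):
  C=O: 6 × 786 = 4716
  O–H: 4 × 455 = 1820
  Σ(formed) = 6536 kJ
ΔH = Σ(broken) − Σ(formed) = 4957 − 6536 = −1579 kJ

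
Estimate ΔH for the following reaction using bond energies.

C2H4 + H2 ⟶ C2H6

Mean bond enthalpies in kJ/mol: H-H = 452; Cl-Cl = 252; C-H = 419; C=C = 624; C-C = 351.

Bonds broken (reactants):
  C-H: 4 × 419 = 1676
  C=C: 1 × 624 = 624
  H-H: 1 × 452 = 452
  Σ(broken) = 2752 kJ
Bonds formed (products):
  C-C: 1 × 351 = 351
  C-H: 6 × 419 = 2514
  Σ(formed) = 2865 kJ
ΔH = Σ(broken) − Σ(formed) = 2752 − 2865 = −113 kJ

ΔH ≈ −113 kJ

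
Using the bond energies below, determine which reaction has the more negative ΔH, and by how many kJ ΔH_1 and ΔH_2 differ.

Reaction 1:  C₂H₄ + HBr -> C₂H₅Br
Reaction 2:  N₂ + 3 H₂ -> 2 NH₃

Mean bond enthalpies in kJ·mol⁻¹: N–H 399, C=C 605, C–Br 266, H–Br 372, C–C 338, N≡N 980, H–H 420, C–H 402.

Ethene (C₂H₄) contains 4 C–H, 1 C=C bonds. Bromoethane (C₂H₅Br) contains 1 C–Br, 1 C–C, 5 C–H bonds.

Reaction 2, by 125 kJ

Reaction 1:
  Bonds broken (reactants):
    C–H: 4 × 402 = 1608
    C=C: 1 × 605 = 605
    H–Br: 1 × 372 = 372
    Σ(broken) = 2585 kJ
  Bonds formed (products):
    C–Br: 1 × 266 = 266
    C–C: 1 × 338 = 338
    C–H: 5 × 402 = 2010
    Σ(formed) = 2614 kJ
  ΔH_1 = 2585 − 2614 = −29 kJ
Reaction 2:
  Bonds broken (reactants):
    H–H: 3 × 420 = 1260
    N≡N: 1 × 980 = 980
    Σ(broken) = 2240 kJ
  Bonds formed (products):
    N–H: 6 × 399 = 2394
    Σ(formed) = 2394 kJ
  ΔH_2 = 2240 − 2394 = −154 kJ
ΔH_1 − ΔH_2 = +125 kJ, so reaction 2 has the more negative ΔH; |ΔH_1 − ΔH_2| = 125 kJ.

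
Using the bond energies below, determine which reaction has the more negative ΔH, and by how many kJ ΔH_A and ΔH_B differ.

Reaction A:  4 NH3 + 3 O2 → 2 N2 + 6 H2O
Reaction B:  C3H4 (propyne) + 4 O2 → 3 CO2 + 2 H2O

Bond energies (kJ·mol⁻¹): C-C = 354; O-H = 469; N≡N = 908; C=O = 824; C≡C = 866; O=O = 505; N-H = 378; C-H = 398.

Reaction A:
  Bonds broken (reactants):
    N-H: 12 × 378 = 4536
    O=O: 3 × 505 = 1515
    Σ(broken) = 6051 kJ
  Bonds formed (products):
    N≡N: 2 × 908 = 1816
    O-H: 12 × 469 = 5628
    Σ(formed) = 7444 kJ
  ΔH_A = 6051 − 7444 = −1393 kJ
Reaction B:
  Bonds broken (reactants):
    C≡C: 1 × 866 = 866
    C-C: 1 × 354 = 354
    C-H: 4 × 398 = 1592
    O=O: 4 × 505 = 2020
    Σ(broken) = 4832 kJ
  Bonds formed (products):
    C=O: 6 × 824 = 4944
    O-H: 4 × 469 = 1876
    Σ(formed) = 6820 kJ
  ΔH_B = 4832 − 6820 = −1988 kJ
ΔH_A − ΔH_B = +595 kJ, so reaction B has the more negative ΔH; |ΔH_A − ΔH_B| = 595 kJ.

Reaction B, by 595 kJ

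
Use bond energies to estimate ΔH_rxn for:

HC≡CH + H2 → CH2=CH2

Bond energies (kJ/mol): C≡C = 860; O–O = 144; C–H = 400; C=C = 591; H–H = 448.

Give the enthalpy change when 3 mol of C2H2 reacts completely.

Bonds broken (reactants):
  C≡C: 1 × 860 = 860
  C–H: 2 × 400 = 800
  H–H: 1 × 448 = 448
  Σ(broken) = 2108 kJ
Bonds formed (products):
  C–H: 4 × 400 = 1600
  C=C: 1 × 591 = 591
  Σ(formed) = 2191 kJ
ΔH = Σ(broken) − Σ(formed) = 2108 − 2191 = −83 kJ
For 3× the reaction as written: 3 × (−83) = −249 kJ

ΔH = −249 kJ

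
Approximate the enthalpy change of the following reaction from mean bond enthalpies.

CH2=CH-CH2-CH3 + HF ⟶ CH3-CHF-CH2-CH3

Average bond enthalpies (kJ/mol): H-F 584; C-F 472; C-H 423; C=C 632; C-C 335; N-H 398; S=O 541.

Bonds broken (reactants):
  C-C: 2 × 335 = 670
  C-H: 8 × 423 = 3384
  C=C: 1 × 632 = 632
  H-F: 1 × 584 = 584
  Σ(broken) = 5270 kJ
Bonds formed (products):
  C-C: 3 × 335 = 1005
  C-F: 1 × 472 = 472
  C-H: 9 × 423 = 3807
  Σ(formed) = 5284 kJ
ΔH = Σ(broken) − Σ(formed) = 5270 − 5284 = −14 kJ

ΔH ≈ −14 kJ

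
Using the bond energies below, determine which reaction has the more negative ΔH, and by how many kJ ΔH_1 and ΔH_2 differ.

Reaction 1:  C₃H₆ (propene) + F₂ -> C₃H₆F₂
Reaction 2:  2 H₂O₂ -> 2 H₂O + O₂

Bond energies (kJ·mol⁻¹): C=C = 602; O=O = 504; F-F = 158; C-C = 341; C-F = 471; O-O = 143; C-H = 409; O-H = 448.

Reaction 1, by 305 kJ

Reaction 1:
  Bonds broken (reactants):
    C-C: 1 × 341 = 341
    C-H: 6 × 409 = 2454
    C=C: 1 × 602 = 602
    F-F: 1 × 158 = 158
    Σ(broken) = 3555 kJ
  Bonds formed (products):
    C-C: 2 × 341 = 682
    C-F: 2 × 471 = 942
    C-H: 6 × 409 = 2454
    Σ(formed) = 4078 kJ
  ΔH_1 = 3555 − 4078 = −523 kJ
Reaction 2:
  Bonds broken (reactants):
    O-H: 4 × 448 = 1792
    O-O: 2 × 143 = 286
    Σ(broken) = 2078 kJ
  Bonds formed (products):
    O-H: 4 × 448 = 1792
    O=O: 1 × 504 = 504
    Σ(formed) = 2296 kJ
  ΔH_2 = 2078 − 2296 = −218 kJ
ΔH_1 − ΔH_2 = −305 kJ, so reaction 1 has the more negative ΔH; |ΔH_1 − ΔH_2| = 305 kJ.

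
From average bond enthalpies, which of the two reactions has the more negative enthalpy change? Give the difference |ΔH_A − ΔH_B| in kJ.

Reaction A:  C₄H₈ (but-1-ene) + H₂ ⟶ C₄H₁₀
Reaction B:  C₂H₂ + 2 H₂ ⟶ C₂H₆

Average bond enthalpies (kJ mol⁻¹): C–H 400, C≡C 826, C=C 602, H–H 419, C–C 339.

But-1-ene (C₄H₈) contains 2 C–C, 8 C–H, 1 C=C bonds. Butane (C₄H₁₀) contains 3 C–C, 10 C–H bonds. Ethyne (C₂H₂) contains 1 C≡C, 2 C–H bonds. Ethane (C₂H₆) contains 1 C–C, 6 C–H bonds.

Reaction B, by 157 kJ

Reaction A:
  Bonds broken (reactants):
    C–C: 2 × 339 = 678
    C–H: 8 × 400 = 3200
    C=C: 1 × 602 = 602
    H–H: 1 × 419 = 419
    Σ(broken) = 4899 kJ
  Bonds formed (products):
    C–C: 3 × 339 = 1017
    C–H: 10 × 400 = 4000
    Σ(formed) = 5017 kJ
  ΔH_A = 4899 − 5017 = −118 kJ
Reaction B:
  Bonds broken (reactants):
    C≡C: 1 × 826 = 826
    C–H: 2 × 400 = 800
    H–H: 2 × 419 = 838
    Σ(broken) = 2464 kJ
  Bonds formed (products):
    C–C: 1 × 339 = 339
    C–H: 6 × 400 = 2400
    Σ(formed) = 2739 kJ
  ΔH_B = 2464 − 2739 = −275 kJ
ΔH_A − ΔH_B = +157 kJ, so reaction B has the more negative ΔH; |ΔH_A − ΔH_B| = 157 kJ.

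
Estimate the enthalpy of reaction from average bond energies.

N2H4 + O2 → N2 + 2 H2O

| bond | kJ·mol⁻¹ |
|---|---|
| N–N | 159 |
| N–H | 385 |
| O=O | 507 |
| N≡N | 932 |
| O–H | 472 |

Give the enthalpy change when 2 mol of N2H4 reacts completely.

ΔH = −1228 kJ

Bonds broken (reactants):
  N–H: 4 × 385 = 1540
  N–N: 1 × 159 = 159
  O=O: 1 × 507 = 507
  Σ(broken) = 2206 kJ
Bonds formed (products):
  N≡N: 1 × 932 = 932
  O–H: 4 × 472 = 1888
  Σ(formed) = 2820 kJ
ΔH = Σ(broken) − Σ(formed) = 2206 − 2820 = −614 kJ
For 2× the reaction as written: 2 × (−614) = −1228 kJ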